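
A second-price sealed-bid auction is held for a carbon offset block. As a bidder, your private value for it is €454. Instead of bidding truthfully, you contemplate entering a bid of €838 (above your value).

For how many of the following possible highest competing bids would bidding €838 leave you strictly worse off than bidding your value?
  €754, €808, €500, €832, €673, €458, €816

The deviation hurts exactly when the highest competing bid lies strictly between €454 and €838 — overbidding then wins at a price above your value.
€754: inside the interval → strictly worse (loss €300).
€808: inside the interval → strictly worse (loss €354).
€500: inside the interval → strictly worse (loss €46).
€832: inside the interval → strictly worse (loss €378).
€673: inside the interval → strictly worse (loss €219).
€458: inside the interval → strictly worse (loss €4).
€816: inside the interval → strictly worse (loss €362).
Count: 7.

7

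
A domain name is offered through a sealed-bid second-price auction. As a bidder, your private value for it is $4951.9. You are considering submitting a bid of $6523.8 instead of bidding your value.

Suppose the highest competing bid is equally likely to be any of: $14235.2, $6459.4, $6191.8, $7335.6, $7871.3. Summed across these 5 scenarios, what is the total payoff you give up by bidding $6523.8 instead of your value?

The deviation costs you only when the competing bid falls strictly between $4951.9 and $6523.8; elsewhere both bids give the same outcome.
$14235.2: outcomes coincide → loss $0.
$6459.4: truthful payoff $0, deviation payoff −$1507.5 → loss $1507.5.
$6191.8: truthful payoff $0, deviation payoff −$1239.9 → loss $1239.9.
$7335.6: outcomes coincide → loss $0.
$7871.3: outcomes coincide → loss $0.
Total loss = $1507.5 + $1239.9 = $2747.4.

$2747.4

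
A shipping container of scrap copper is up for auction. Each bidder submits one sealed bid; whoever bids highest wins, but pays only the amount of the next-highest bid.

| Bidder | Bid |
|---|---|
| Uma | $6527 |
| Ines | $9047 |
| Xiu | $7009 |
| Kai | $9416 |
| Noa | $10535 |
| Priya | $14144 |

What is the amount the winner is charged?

$10535

Highest bid: Priya at $14144, so Priya wins.
Second-highest bid: Noa at $10535 — that is the price the winner pays.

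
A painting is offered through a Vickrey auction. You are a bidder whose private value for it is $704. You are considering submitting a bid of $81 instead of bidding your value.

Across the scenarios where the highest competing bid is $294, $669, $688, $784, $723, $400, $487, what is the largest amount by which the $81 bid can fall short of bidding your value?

$294: truthful gives $410, deviation gives $0 → loss $410.
$669: truthful gives $35, deviation gives $0 → loss $35.
$688: truthful gives $16, deviation gives $0 → loss $16.
$784: same outcome either way → loss $0.
$723: same outcome either way → loss $0.
$400: truthful gives $304, deviation gives $0 → loss $304.
$487: truthful gives $217, deviation gives $0 → loss $217.
Maximum loss: $410.

$410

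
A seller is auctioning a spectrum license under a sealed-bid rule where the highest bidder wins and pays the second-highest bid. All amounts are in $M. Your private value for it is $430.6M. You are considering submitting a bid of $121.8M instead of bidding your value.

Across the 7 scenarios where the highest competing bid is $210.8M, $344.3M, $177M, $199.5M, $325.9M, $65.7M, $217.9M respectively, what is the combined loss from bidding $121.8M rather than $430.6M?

The deviation costs you only when the competing bid falls strictly between $121.8M and $430.6M; elsewhere both bids give the same outcome.
$210.8M: truthful payoff $219.8M, deviation payoff $0M → loss $219.8M.
$344.3M: truthful payoff $86.3M, deviation payoff $0M → loss $86.3M.
$177M: truthful payoff $253.6M, deviation payoff $0M → loss $253.6M.
$199.5M: truthful payoff $231.1M, deviation payoff $0M → loss $231.1M.
$325.9M: truthful payoff $104.7M, deviation payoff $0M → loss $104.7M.
$65.7M: outcomes coincide → loss $0M.
$217.9M: truthful payoff $212.7M, deviation payoff $0M → loss $212.7M.
Total loss = $219.8M + $86.3M + $253.6M + $231.1M + $104.7M + $212.7M = $1108.2M.

$1108.2M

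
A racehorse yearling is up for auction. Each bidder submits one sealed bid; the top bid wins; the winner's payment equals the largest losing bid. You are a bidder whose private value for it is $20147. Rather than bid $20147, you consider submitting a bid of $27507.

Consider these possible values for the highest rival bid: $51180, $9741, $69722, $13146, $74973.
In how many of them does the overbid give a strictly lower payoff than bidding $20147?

0

The deviation hurts exactly when the highest competing bid lies strictly between $20147 and $27507 — overbidding then wins at a price above your value.
$51180: above both → same outcome either way.
$9741: below both → same outcome either way.
$69722: above both → same outcome either way.
$13146: below both → same outcome either way.
$74973: above both → same outcome either way.
Count: 0.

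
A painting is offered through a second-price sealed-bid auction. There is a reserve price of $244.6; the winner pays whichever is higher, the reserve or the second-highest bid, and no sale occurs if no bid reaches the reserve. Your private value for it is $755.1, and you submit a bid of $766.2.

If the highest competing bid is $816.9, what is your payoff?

Your bid $766.2 is below the highest competing bid $816.9, so you lose. Payoff $0.

$0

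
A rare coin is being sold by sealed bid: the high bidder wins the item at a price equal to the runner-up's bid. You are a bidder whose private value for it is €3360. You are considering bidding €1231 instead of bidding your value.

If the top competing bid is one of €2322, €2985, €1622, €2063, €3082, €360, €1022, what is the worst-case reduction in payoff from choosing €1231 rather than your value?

€1738

€2322: truthful gives €1038, deviation gives €0 → loss €1038.
€2985: truthful gives €375, deviation gives €0 → loss €375.
€1622: truthful gives €1738, deviation gives €0 → loss €1738.
€2063: truthful gives €1297, deviation gives €0 → loss €1297.
€3082: truthful gives €278, deviation gives €0 → loss €278.
€360: same outcome either way → loss €0.
€1022: same outcome either way → loss €0.
Maximum loss: €1738.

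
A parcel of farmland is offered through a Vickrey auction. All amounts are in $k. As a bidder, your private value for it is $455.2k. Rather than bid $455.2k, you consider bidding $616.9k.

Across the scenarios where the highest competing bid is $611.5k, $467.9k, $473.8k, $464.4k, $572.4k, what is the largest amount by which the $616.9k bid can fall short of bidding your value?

$611.5k: truthful gives $0k, deviation gives −$156.3k → loss $156.3k.
$467.9k: truthful gives $0k, deviation gives −$12.7k → loss $12.7k.
$473.8k: truthful gives $0k, deviation gives −$18.6k → loss $18.6k.
$464.4k: truthful gives $0k, deviation gives −$9.2k → loss $9.2k.
$572.4k: truthful gives $0k, deviation gives −$117.2k → loss $117.2k.
Maximum loss: $156.3k.

$156.3k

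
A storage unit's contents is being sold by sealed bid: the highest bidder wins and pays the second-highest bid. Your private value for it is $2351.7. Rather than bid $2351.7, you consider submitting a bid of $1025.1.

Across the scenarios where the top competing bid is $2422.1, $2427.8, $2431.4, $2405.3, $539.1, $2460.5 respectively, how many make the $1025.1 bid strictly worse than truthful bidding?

The deviation hurts exactly when the highest competing bid lies strictly between $1025.1 and $2351.7 — underbidding then forfeits a profitable win.
$2422.1: above both → same outcome either way.
$2427.8: above both → same outcome either way.
$2431.4: above both → same outcome either way.
$2405.3: above both → same outcome either way.
$539.1: below both → same outcome either way.
$2460.5: above both → same outcome either way.
Count: 0.

0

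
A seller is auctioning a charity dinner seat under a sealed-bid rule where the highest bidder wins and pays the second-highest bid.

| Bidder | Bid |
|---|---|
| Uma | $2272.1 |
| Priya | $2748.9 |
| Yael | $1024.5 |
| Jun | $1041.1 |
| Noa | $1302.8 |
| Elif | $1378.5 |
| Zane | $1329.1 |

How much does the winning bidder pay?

Highest bid: Priya at $2748.9, so Priya wins.
Second-highest bid: Uma at $2272.1 — that is the price the winner pays.

$2272.1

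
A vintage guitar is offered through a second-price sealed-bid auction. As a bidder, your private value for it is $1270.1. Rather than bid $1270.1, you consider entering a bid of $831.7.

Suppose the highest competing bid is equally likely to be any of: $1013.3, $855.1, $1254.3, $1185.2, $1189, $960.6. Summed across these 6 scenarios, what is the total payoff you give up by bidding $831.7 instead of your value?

$1163.1

The deviation costs you only when the competing bid falls strictly between $831.7 and $1270.1; elsewhere both bids give the same outcome.
$1013.3: truthful payoff $256.8, deviation payoff $0 → loss $256.8.
$855.1: truthful payoff $415, deviation payoff $0 → loss $415.
$1254.3: truthful payoff $15.8, deviation payoff $0 → loss $15.8.
$1185.2: truthful payoff $84.9, deviation payoff $0 → loss $84.9.
$1189: truthful payoff $81.1, deviation payoff $0 → loss $81.1.
$960.6: truthful payoff $309.5, deviation payoff $0 → loss $309.5.
Total loss = $256.8 + $415 + $15.8 + $84.9 + $81.1 + $309.5 = $1163.1.
Truthful bidding weakly dominates here: raising your bid can only win items priced above your value, and lowering it can only forfeit items priced below.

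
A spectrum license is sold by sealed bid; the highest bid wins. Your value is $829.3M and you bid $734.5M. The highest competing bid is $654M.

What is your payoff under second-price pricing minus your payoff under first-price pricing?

$80.5M

You have the highest bid, so you win under either rule.
Second-price: pay $654M → payoff $175.3M.
First-price: pay your own bid $734.5M → payoff $94.8M.
Difference = $175.3M − ($94.8M) = $80.5M.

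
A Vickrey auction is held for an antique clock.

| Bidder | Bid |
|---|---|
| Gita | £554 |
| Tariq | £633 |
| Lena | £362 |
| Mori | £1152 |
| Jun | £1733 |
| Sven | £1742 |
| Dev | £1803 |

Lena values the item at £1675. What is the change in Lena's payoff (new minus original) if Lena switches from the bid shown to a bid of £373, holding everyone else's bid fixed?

The highest bid among the other bidders is £1803; Lena's bid doesn't change that.
Original bid £362: Lena is not highest (top rival bid is £1803); payoff £0.
Alternative bid £373: Lena is not highest (top rival bid is £1803); payoff £0.
Change in payoff = £0 − (£0) = £0.

£0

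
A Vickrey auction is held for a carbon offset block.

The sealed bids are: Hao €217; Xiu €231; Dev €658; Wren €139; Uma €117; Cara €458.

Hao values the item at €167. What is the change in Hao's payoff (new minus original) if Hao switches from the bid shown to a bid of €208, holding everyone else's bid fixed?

€0

The highest bid among the other bidders is €658; Hao's bid doesn't change that.
Original bid €217: Hao is not highest (top rival bid is €658); payoff €0.
Alternative bid €208: Hao is not highest (top rival bid is €658); payoff €0.
Change in payoff = €0 − (€0) = €0.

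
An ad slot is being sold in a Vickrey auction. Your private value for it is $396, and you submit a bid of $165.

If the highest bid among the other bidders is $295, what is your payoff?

Your bid $165 is below the highest competing bid $295, so you lose.
A losing bidder pays nothing and receives nothing: payoff = $0.

$0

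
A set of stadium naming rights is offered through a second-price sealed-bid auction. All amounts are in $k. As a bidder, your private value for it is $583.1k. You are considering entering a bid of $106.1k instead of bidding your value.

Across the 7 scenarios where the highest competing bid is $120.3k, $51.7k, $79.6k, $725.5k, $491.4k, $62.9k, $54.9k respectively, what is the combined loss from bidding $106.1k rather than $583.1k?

The deviation costs you only when the competing bid falls strictly between $106.1k and $583.1k; elsewhere both bids give the same outcome.
$120.3k: truthful payoff $462.8k, deviation payoff $0k → loss $462.8k.
$51.7k: outcomes coincide → loss $0k.
$79.6k: outcomes coincide → loss $0k.
$725.5k: outcomes coincide → loss $0k.
$491.4k: truthful payoff $91.7k, deviation payoff $0k → loss $91.7k.
$62.9k: outcomes coincide → loss $0k.
$54.9k: outcomes coincide → loss $0k.
Total loss = $462.8k + $91.7k = $554.5k.

$554.5k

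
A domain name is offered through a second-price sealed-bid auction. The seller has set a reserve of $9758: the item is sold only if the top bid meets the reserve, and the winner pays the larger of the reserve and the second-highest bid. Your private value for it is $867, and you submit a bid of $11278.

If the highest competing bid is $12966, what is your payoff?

$0

Your bid $11278 is below the highest competing bid $12966, so you lose. Payoff $0.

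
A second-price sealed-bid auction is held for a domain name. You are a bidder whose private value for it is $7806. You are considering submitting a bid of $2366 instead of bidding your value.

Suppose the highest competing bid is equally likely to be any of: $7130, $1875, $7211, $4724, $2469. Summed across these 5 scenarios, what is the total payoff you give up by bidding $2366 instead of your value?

$9690

The deviation costs you only when the competing bid falls strictly between $2366 and $7806; elsewhere both bids give the same outcome.
$7130: truthful payoff $676, deviation payoff $0 → loss $676.
$1875: outcomes coincide → loss $0.
$7211: truthful payoff $595, deviation payoff $0 → loss $595.
$4724: truthful payoff $3082, deviation payoff $0 → loss $3082.
$2469: truthful payoff $5337, deviation payoff $0 → loss $5337.
Total loss = $676 + $595 + $3082 + $5337 = $9690.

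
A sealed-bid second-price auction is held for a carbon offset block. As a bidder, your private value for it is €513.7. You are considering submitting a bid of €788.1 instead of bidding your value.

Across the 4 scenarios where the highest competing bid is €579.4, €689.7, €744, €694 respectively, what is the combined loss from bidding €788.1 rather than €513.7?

The deviation costs you only when the competing bid falls strictly between €513.7 and €788.1; elsewhere both bids give the same outcome.
€579.4: truthful payoff €0, deviation payoff −€65.7 → loss €65.7.
€689.7: truthful payoff €0, deviation payoff −€176 → loss €176.
€744: truthful payoff €0, deviation payoff −€230.3 → loss €230.3.
€694: truthful payoff €0, deviation payoff −€180.3 → loss €180.3.
Total loss = €65.7 + €176 + €230.3 + €180.3 = €652.3.

€652.3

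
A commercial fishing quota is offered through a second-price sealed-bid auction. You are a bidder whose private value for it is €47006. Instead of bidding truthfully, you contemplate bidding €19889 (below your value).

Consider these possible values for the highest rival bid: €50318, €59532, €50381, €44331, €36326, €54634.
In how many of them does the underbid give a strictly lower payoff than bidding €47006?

The deviation hurts exactly when the highest competing bid lies strictly between €19889 and €47006 — underbidding then forfeits a profitable win.
€50318: above both → same outcome either way.
€59532: above both → same outcome either way.
€50381: above both → same outcome either way.
€44331: inside the interval → strictly worse (loss €2675).
€36326: inside the interval → strictly worse (loss €10680).
€54634: above both → same outcome either way.
Count: 2.

2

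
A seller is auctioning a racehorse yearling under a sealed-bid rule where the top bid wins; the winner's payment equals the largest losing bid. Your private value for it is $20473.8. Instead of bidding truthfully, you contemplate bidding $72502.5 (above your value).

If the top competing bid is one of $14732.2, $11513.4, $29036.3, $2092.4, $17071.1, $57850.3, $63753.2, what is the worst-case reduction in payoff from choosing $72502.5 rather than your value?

$43279.4

$14732.2: same outcome either way → loss $0.
$11513.4: same outcome either way → loss $0.
$29036.3: truthful gives $0, deviation gives −$8562.5 → loss $8562.5.
$2092.4: same outcome either way → loss $0.
$17071.1: same outcome either way → loss $0.
$57850.3: truthful gives $0, deviation gives −$37376.5 → loss $37376.5.
$63753.2: truthful gives $0, deviation gives −$43279.4 → loss $43279.4.
Maximum loss: $43279.4.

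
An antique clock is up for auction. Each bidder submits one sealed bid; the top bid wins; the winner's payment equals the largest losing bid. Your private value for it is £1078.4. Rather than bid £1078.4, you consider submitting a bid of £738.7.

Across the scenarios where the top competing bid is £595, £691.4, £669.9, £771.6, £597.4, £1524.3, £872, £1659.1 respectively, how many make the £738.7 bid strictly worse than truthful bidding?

The deviation hurts exactly when the highest competing bid lies strictly between £738.7 and £1078.4 — underbidding then forfeits a profitable win.
£595: below both → same outcome either way.
£691.4: below both → same outcome either way.
£669.9: below both → same outcome either way.
£771.6: inside the interval → strictly worse (loss £306.8).
£597.4: below both → same outcome either way.
£1524.3: above both → same outcome either way.
£872: inside the interval → strictly worse (loss £206.4).
£1659.1: above both → same outcome either way.
Count: 2.

2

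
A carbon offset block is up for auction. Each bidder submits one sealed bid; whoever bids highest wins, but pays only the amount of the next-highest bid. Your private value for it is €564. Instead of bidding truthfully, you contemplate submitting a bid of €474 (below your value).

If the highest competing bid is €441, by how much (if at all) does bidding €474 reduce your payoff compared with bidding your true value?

Bidding your value €564: you win (since €564 > €441) and pay €441. Payoff €123.
Bidding €474: you win and pay €441. Payoff €564 − €441 = €123.
Difference = €123 − €123 = €0; both bids lead to the same outcome because the competing bid is below both your value and your alternative bid.

€0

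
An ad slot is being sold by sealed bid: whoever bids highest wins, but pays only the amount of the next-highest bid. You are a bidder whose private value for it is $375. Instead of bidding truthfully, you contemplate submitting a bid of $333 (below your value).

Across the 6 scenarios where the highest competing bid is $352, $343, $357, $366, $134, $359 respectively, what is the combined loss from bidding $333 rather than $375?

The deviation costs you only when the competing bid falls strictly between $333 and $375; elsewhere both bids give the same outcome.
$352: truthful payoff $23, deviation payoff $0 → loss $23.
$343: truthful payoff $32, deviation payoff $0 → loss $32.
$357: truthful payoff $18, deviation payoff $0 → loss $18.
$366: truthful payoff $9, deviation payoff $0 → loss $9.
$134: outcomes coincide → loss $0.
$359: truthful payoff $16, deviation payoff $0 → loss $16.
Total loss = $23 + $32 + $18 + $9 + $16 = $98.
Because the price is fixed by the runner-up's bid, deviating from your value can only change a good outcome into a bad one — never the reverse.

$98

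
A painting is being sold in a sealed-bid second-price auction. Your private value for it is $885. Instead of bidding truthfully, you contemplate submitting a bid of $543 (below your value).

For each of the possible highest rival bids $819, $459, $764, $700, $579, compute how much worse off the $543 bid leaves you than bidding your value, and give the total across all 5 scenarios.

$678

The deviation costs you only when the competing bid falls strictly between $543 and $885; elsewhere both bids give the same outcome.
$819: truthful payoff $66, deviation payoff $0 → loss $66.
$459: outcomes coincide → loss $0.
$764: truthful payoff $121, deviation payoff $0 → loss $121.
$700: truthful payoff $185, deviation payoff $0 → loss $185.
$579: truthful payoff $306, deviation payoff $0 → loss $306.
Total loss = $66 + $121 + $185 + $306 = $678.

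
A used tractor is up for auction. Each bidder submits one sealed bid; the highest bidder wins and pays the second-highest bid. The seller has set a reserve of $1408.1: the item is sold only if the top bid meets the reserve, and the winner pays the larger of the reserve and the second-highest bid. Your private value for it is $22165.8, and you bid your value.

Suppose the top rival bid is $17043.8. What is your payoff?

$5122

Your bid $22165.8 is the highest and exceeds the reserve.
Price = max(second-highest bid, reserve) = max($17043.8, $1408.1) = $17043.8.
Payoff = $22165.8 − $17043.8 = $5122.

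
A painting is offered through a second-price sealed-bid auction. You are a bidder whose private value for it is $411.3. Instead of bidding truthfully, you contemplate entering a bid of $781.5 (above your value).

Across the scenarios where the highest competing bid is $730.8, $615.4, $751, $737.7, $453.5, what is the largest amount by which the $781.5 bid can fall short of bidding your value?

$730.8: truthful gives $0, deviation gives −$319.5 → loss $319.5.
$615.4: truthful gives $0, deviation gives −$204.1 → loss $204.1.
$751: truthful gives $0, deviation gives −$339.7 → loss $339.7.
$737.7: truthful gives $0, deviation gives −$326.4 → loss $326.4.
$453.5: truthful gives $0, deviation gives −$42.2 → loss $42.2.
Maximum loss: $339.7.

$339.7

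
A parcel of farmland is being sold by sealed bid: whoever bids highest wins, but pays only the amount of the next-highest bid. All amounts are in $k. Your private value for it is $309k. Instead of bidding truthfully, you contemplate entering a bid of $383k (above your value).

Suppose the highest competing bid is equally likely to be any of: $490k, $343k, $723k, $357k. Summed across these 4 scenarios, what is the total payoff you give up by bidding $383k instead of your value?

The deviation costs you only when the competing bid falls strictly between $309k and $383k; elsewhere both bids give the same outcome.
$490k: outcomes coincide → loss $0k.
$343k: truthful payoff $0k, deviation payoff −$34k → loss $34k.
$723k: outcomes coincide → loss $0k.
$357k: truthful payoff $0k, deviation payoff −$48k → loss $48k.
Total loss = $34k + $48k = $82k.

$82k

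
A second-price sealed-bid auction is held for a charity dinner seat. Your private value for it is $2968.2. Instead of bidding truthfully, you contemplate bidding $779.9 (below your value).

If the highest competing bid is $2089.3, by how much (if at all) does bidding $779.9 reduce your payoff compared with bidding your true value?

$878.9

Bidding your value $2968.2: you win (since $2968.2 > $2089.3) and pay $2089.3. Payoff $878.9.
Bidding $779.9: you lose. Payoff $0.
The competing bid $2089.3 lies between your shaded bid and your value, so underbidding forfeits an item you could have won at a profitable price.
Loss from deviating = $878.9 − ($0) = $878.9.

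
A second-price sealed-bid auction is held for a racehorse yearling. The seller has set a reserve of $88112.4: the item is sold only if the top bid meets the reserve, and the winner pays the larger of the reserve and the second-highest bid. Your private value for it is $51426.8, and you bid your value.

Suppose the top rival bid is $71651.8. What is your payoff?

$0

Your bid $51426.8 is below the highest competing bid $71651.8, so you lose. Payoff $0.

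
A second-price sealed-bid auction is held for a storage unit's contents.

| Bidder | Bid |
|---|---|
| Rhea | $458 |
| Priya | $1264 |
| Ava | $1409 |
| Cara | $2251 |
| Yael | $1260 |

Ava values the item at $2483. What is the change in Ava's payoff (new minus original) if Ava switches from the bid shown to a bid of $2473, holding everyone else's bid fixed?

The highest bid among the other bidders is $2251; Ava's bid doesn't change that.
Original bid $1409: Ava is not highest (top rival bid is $2251); payoff $0.
Alternative bid $2473: Ava is highest, pays the top rival bid $2251; payoff $2483 − $2251 = $232.
Change in payoff = $232 − ($0) = $232.

$232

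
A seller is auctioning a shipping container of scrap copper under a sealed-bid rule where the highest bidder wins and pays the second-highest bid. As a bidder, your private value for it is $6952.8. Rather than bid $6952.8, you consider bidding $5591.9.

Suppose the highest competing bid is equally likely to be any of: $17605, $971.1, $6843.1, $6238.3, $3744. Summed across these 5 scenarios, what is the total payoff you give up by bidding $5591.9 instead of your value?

The deviation costs you only when the competing bid falls strictly between $5591.9 and $6952.8; elsewhere both bids give the same outcome.
$17605: outcomes coincide → loss $0.
$971.1: outcomes coincide → loss $0.
$6843.1: truthful payoff $109.7, deviation payoff $0 → loss $109.7.
$6238.3: truthful payoff $714.5, deviation payoff $0 → loss $714.5.
$3744: outcomes coincide → loss $0.
Total loss = $109.7 + $714.5 = $824.2.
In a second-price auction your bid sets only whether you win, not what you pay, so bidding your true value is weakly dominant.

$824.2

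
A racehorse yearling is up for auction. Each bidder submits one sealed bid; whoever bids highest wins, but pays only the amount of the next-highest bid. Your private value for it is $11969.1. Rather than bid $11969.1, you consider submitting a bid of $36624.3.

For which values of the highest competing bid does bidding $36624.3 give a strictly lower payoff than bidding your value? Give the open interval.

If the competing bid is below $11969.1, both bids win at the same price — no difference.
If it is above $36624.3, both bids lose — no difference.
If it lies strictly between $11969.1 and $36624.3, bidding your value loses (payoff 0) while bidding $36624.3 wins at a price above your value (payoff negative).
So the deviation strictly hurts on the open interval ($11969.1, $36624.3).

($11969.1, $36624.3)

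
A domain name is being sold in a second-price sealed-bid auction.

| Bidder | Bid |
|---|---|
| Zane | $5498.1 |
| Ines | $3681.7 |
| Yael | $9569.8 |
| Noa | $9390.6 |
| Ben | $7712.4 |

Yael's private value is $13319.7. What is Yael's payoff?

$3929.1

Highest bid: Yael at $9569.8, so Yael wins.
Second-highest bid: Noa at $9390.6 — that is the price the winner pays.
Yael's payoff = value − price = $13319.7 − $9390.6 = $3929.1.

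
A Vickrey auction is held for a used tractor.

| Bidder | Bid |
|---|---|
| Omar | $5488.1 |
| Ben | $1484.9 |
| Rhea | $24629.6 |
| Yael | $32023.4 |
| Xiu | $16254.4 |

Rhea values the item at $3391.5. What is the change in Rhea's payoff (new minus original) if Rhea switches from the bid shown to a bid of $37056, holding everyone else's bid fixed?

−$28631.9

The highest bid among the other bidders is $32023.4; Rhea's bid doesn't change that.
Original bid $24629.6: Rhea is not highest (top rival bid is $32023.4); payoff $0.
Alternative bid $37056: Rhea is highest, pays the top rival bid $32023.4; payoff $3391.5 − $32023.4 = −$28631.9.
Change in payoff = −$28631.9 − ($0) = −$28631.9.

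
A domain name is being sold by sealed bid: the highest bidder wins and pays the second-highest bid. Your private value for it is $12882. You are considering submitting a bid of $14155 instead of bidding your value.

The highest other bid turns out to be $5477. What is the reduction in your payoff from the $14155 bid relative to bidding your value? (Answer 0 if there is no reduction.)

$0

Bidding your value $12882: you win (since $12882 > $5477) and pay $5477. Payoff $7405.
Bidding $14155: you win and pay $5477. Payoff $12882 − $5477 = $7405.
Difference = $7405 − $7405 = $0; both bids lead to the same outcome because the competing bid is below both your value and your alternative bid.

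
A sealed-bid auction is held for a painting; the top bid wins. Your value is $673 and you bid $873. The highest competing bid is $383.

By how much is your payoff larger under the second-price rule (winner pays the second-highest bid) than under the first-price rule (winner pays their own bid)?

You have the highest bid, so you win under either rule.
Second-price: pay $383 → payoff $290.
First-price: pay your own bid $873 → payoff −$200.
Difference = $290 − (−$200) = $490.

$490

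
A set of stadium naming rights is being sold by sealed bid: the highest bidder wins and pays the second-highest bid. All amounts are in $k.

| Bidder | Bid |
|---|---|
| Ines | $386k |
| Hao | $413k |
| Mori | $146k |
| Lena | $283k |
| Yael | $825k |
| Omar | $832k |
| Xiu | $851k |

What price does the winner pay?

Highest bid: Xiu at $851k, so Xiu wins.
Second-highest bid: Omar at $832k — that is the price the winner pays.

$832k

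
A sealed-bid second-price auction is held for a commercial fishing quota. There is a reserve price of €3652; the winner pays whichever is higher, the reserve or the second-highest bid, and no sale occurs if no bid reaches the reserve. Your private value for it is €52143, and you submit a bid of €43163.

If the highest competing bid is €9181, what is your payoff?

Your bid €43163 is the highest and exceeds the reserve.
Price = max(second-highest bid, reserve) = max(€9181, €3652) = €9181.
Payoff = €52143 − €9181 = €42962.

€42962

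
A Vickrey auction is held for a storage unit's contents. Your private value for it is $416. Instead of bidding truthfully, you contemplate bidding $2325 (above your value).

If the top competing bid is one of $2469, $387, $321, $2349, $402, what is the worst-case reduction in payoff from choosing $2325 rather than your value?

$2469: same outcome either way → loss $0.
$387: same outcome either way → loss $0.
$321: same outcome either way → loss $0.
$2349: same outcome either way → loss $0.
$402: same outcome either way → loss $0.
Maximum loss: $0.

$0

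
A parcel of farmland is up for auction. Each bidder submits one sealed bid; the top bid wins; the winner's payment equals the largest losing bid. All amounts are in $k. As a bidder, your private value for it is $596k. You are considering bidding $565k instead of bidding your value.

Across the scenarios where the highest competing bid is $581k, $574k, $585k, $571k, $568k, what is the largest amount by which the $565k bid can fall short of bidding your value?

$581k: truthful gives $15k, deviation gives $0k → loss $15k.
$574k: truthful gives $22k, deviation gives $0k → loss $22k.
$585k: truthful gives $11k, deviation gives $0k → loss $11k.
$571k: truthful gives $25k, deviation gives $0k → loss $25k.
$568k: truthful gives $28k, deviation gives $0k → loss $28k.
Maximum loss: $28k.

$28k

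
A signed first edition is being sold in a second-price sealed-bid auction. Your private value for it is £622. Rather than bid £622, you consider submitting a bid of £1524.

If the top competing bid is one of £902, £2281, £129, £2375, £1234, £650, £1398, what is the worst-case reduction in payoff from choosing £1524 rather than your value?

£776

£902: truthful gives £0, deviation gives −£280 → loss £280.
£2281: same outcome either way → loss £0.
£129: same outcome either way → loss £0.
£2375: same outcome either way → loss £0.
£1234: truthful gives £0, deviation gives −£612 → loss £612.
£650: truthful gives £0, deviation gives −£28 → loss £28.
£1398: truthful gives £0, deviation gives −£776 → loss £776.
Maximum loss: £776.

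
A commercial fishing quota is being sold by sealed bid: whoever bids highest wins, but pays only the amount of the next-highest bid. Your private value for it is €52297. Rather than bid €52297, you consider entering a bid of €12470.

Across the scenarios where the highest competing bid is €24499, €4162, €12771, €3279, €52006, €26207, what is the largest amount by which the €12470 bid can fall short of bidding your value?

€24499: truthful gives €27798, deviation gives €0 → loss €27798.
€4162: same outcome either way → loss €0.
€12771: truthful gives €39526, deviation gives €0 → loss €39526.
€3279: same outcome either way → loss €0.
€52006: truthful gives €291, deviation gives €0 → loss €291.
€26207: truthful gives €26090, deviation gives €0 → loss €26090.
Maximum loss: €39526.

€39526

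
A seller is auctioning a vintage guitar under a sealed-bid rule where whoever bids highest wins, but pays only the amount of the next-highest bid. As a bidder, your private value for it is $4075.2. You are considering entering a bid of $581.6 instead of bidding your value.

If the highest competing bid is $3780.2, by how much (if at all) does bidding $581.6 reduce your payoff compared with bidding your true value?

Bidding your value $4075.2: you win (since $4075.2 > $3780.2) and pay $3780.2. Payoff $295.
Bidding $581.6: you lose. Payoff $0.
The competing bid $3780.2 lies between your shaded bid and your value, so underbidding forfeits an item you could have won at a profitable price.
Loss from deviating = $295 − ($0) = $295.
Truthful bidding weakly dominates here: raising your bid can only win items priced above your value, and lowering it can only forfeit items priced below.

$295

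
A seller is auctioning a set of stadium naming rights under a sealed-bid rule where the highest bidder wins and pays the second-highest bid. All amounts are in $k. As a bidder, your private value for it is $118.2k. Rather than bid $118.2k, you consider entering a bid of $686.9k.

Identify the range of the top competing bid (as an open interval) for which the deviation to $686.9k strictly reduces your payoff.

($118.2k, $686.9k)

If the competing bid is below $118.2k, both bids win at the same price — no difference.
If it is above $686.9k, both bids lose — no difference.
If it lies strictly between $118.2k and $686.9k, bidding your value loses (payoff 0) while bidding $686.9k wins at a price above your value (payoff negative).
So the deviation strictly hurts on the open interval ($118.2k, $686.9k).
Truthful bidding weakly dominates here: raising your bid can only win items priced above your value, and lowering it can only forfeit items priced below.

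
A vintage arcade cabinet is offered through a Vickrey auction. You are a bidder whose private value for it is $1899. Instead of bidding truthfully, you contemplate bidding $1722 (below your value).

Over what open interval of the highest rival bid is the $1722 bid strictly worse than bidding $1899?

($1722, $1899)

If the competing bid is below $1722, both bids win at the same price — no difference.
If it is above $1899, both bids lose — no difference.
If it lies strictly between $1722 and $1899, bidding your value wins at a price below your value (positive payoff) while bidding $1722 loses (payoff 0).
So the deviation strictly hurts on the open interval ($1722, $1899).
In a second-price auction your bid sets only whether you win, not what you pay, so bidding your true value is weakly dominant.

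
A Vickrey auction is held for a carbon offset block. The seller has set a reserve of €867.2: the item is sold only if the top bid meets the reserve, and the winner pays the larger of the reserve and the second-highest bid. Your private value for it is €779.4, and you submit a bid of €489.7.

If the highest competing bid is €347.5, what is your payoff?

€0

Your bid €489.7 is the highest bid but falls below the reserve €867.2, so the item goes unsold. Payoff €0.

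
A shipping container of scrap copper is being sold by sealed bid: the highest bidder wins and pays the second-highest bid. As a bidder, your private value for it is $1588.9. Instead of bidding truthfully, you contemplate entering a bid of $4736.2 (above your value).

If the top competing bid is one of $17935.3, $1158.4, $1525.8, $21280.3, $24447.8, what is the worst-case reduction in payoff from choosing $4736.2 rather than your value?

$0

$17935.3: same outcome either way → loss $0.
$1158.4: same outcome either way → loss $0.
$1525.8: same outcome either way → loss $0.
$21280.3: same outcome either way → loss $0.
$24447.8: same outcome either way → loss $0.
Maximum loss: $0.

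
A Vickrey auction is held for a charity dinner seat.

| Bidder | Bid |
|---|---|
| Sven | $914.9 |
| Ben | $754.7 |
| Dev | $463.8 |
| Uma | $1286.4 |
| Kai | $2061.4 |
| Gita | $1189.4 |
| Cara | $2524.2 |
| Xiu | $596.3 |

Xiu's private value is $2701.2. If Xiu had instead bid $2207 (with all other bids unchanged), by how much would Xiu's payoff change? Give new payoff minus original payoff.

The highest bid among the other bidders is $2524.2; Xiu's bid doesn't change that.
Original bid $596.3: Xiu is not highest (top rival bid is $2524.2); payoff $0.
Alternative bid $2207: Xiu is not highest (top rival bid is $2524.2); payoff $0.
Change in payoff = $0 − ($0) = $0.

$0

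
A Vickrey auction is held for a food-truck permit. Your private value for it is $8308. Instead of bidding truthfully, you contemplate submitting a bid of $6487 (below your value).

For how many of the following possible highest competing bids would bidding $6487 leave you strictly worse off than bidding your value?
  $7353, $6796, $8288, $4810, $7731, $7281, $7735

The deviation hurts exactly when the highest competing bid lies strictly between $6487 and $8308 — underbidding then forfeits a profitable win.
$7353: inside the interval → strictly worse (loss $955).
$6796: inside the interval → strictly worse (loss $1512).
$8288: inside the interval → strictly worse (loss $20).
$4810: below both → same outcome either way.
$7731: inside the interval → strictly worse (loss $577).
$7281: inside the interval → strictly worse (loss $1027).
$7735: inside the interval → strictly worse (loss $573).
Count: 6.

6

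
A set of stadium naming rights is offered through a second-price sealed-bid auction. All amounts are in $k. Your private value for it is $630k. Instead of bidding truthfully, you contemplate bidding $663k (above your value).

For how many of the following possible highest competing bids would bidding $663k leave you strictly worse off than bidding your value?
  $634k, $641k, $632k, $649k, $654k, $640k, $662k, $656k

The deviation hurts exactly when the highest competing bid lies strictly between $630k and $663k — overbidding then wins at a price above your value.
$634k: inside the interval → strictly worse (loss $4k).
$641k: inside the interval → strictly worse (loss $11k).
$632k: inside the interval → strictly worse (loss $2k).
$649k: inside the interval → strictly worse (loss $19k).
$654k: inside the interval → strictly worse (loss $24k).
$640k: inside the interval → strictly worse (loss $10k).
$662k: inside the interval → strictly worse (loss $32k).
$656k: inside the interval → strictly worse (loss $26k).
Count: 8.

8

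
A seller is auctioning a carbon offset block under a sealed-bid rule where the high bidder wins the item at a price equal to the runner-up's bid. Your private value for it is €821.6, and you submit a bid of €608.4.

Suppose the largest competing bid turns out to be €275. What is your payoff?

Your bid €608.4 exceeds the highest competing bid €275, so you win.
In a second-price auction the winner pays the second-highest bid, €275.
Payoff = value − price = €821.6 − €275 = €546.6.

€546.6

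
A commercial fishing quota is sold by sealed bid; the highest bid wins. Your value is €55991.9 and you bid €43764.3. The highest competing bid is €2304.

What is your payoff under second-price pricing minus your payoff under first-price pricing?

€41460.3

You have the highest bid, so you win under either rule.
Second-price: pay €2304 → payoff €53687.9.
First-price: pay your own bid €43764.3 → payoff €12227.6.
Difference = €53687.9 − (€12227.6) = €41460.3.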